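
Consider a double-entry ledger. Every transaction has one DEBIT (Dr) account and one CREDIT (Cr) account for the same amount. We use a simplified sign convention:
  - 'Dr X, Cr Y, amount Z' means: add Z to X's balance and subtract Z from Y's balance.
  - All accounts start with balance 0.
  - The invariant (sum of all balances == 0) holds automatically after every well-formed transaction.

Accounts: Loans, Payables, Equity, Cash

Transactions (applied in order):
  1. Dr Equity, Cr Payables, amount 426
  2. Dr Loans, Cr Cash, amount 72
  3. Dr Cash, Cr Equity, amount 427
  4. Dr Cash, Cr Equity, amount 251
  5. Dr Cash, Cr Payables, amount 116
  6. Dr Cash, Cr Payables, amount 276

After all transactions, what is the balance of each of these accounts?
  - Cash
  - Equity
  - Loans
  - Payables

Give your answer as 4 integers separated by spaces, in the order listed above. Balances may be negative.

After txn 1 (Dr Equity, Cr Payables, amount 426): Equity=426 Payables=-426
After txn 2 (Dr Loans, Cr Cash, amount 72): Cash=-72 Equity=426 Loans=72 Payables=-426
After txn 3 (Dr Cash, Cr Equity, amount 427): Cash=355 Equity=-1 Loans=72 Payables=-426
After txn 4 (Dr Cash, Cr Equity, amount 251): Cash=606 Equity=-252 Loans=72 Payables=-426
After txn 5 (Dr Cash, Cr Payables, amount 116): Cash=722 Equity=-252 Loans=72 Payables=-542
After txn 6 (Dr Cash, Cr Payables, amount 276): Cash=998 Equity=-252 Loans=72 Payables=-818

Answer: 998 -252 72 -818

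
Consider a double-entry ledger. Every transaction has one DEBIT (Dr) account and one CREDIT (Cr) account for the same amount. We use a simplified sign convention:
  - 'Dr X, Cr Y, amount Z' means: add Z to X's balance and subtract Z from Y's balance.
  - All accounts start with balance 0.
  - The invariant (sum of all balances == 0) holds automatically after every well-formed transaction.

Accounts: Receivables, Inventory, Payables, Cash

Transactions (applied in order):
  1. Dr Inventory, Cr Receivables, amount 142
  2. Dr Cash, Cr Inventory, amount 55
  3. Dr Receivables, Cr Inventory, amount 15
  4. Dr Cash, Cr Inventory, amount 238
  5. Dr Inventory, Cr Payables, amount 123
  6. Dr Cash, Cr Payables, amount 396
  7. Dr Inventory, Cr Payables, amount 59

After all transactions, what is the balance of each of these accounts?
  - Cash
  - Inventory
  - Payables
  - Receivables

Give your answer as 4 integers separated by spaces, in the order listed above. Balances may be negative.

Answer: 689 16 -578 -127

Derivation:
After txn 1 (Dr Inventory, Cr Receivables, amount 142): Inventory=142 Receivables=-142
After txn 2 (Dr Cash, Cr Inventory, amount 55): Cash=55 Inventory=87 Receivables=-142
After txn 3 (Dr Receivables, Cr Inventory, amount 15): Cash=55 Inventory=72 Receivables=-127
After txn 4 (Dr Cash, Cr Inventory, amount 238): Cash=293 Inventory=-166 Receivables=-127
After txn 5 (Dr Inventory, Cr Payables, amount 123): Cash=293 Inventory=-43 Payables=-123 Receivables=-127
After txn 6 (Dr Cash, Cr Payables, amount 396): Cash=689 Inventory=-43 Payables=-519 Receivables=-127
After txn 7 (Dr Inventory, Cr Payables, amount 59): Cash=689 Inventory=16 Payables=-578 Receivables=-127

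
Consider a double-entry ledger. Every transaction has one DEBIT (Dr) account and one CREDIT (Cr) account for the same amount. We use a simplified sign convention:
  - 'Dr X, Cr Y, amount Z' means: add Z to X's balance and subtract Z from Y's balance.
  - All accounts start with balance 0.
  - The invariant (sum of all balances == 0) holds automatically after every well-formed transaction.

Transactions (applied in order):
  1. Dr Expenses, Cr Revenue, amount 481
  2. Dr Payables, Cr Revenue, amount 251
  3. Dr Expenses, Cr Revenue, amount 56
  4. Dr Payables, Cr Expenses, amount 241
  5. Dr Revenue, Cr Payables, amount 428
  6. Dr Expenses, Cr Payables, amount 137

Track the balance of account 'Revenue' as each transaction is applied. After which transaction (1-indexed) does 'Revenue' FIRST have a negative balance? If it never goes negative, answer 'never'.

After txn 1: Revenue=-481

Answer: 1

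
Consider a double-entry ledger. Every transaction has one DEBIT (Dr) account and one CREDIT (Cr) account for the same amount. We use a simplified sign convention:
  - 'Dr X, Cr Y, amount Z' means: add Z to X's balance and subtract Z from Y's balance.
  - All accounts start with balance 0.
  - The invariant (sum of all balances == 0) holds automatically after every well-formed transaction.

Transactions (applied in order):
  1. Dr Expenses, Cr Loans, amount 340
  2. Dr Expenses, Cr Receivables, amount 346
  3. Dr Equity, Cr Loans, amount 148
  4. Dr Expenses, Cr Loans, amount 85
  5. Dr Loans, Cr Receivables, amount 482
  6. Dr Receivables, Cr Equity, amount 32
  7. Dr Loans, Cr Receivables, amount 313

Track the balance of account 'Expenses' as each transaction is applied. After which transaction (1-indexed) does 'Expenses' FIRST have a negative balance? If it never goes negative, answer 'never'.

After txn 1: Expenses=340
After txn 2: Expenses=686
After txn 3: Expenses=686
After txn 4: Expenses=771
After txn 5: Expenses=771
After txn 6: Expenses=771
After txn 7: Expenses=771

Answer: never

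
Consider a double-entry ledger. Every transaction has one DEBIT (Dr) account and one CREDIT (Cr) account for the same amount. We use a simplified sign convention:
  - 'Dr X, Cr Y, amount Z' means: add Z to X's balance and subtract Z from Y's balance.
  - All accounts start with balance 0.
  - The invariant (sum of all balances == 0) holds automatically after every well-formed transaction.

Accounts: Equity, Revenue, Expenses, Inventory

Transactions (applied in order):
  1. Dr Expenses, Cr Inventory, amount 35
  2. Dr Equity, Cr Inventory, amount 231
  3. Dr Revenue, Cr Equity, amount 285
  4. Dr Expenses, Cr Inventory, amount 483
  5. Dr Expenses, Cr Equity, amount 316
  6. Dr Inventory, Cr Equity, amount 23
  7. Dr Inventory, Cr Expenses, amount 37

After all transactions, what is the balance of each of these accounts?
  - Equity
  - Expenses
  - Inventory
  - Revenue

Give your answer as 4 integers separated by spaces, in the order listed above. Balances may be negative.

Answer: -393 797 -689 285

Derivation:
After txn 1 (Dr Expenses, Cr Inventory, amount 35): Expenses=35 Inventory=-35
After txn 2 (Dr Equity, Cr Inventory, amount 231): Equity=231 Expenses=35 Inventory=-266
After txn 3 (Dr Revenue, Cr Equity, amount 285): Equity=-54 Expenses=35 Inventory=-266 Revenue=285
After txn 4 (Dr Expenses, Cr Inventory, amount 483): Equity=-54 Expenses=518 Inventory=-749 Revenue=285
After txn 5 (Dr Expenses, Cr Equity, amount 316): Equity=-370 Expenses=834 Inventory=-749 Revenue=285
After txn 6 (Dr Inventory, Cr Equity, amount 23): Equity=-393 Expenses=834 Inventory=-726 Revenue=285
After txn 7 (Dr Inventory, Cr Expenses, amount 37): Equity=-393 Expenses=797 Inventory=-689 Revenue=285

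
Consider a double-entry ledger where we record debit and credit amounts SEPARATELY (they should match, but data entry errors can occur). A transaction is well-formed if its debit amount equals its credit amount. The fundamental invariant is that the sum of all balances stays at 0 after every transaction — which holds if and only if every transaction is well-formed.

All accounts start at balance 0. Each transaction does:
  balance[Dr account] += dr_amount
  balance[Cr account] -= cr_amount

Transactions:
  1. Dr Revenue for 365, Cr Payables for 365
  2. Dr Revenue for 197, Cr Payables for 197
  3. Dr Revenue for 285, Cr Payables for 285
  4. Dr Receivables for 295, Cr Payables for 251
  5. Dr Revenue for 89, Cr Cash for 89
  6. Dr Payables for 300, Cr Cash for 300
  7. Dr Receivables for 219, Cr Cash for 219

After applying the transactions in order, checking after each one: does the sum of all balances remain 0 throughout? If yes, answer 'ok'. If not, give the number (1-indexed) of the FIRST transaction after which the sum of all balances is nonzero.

Answer: 4

Derivation:
After txn 1: dr=365 cr=365 sum_balances=0
After txn 2: dr=197 cr=197 sum_balances=0
After txn 3: dr=285 cr=285 sum_balances=0
After txn 4: dr=295 cr=251 sum_balances=44
After txn 5: dr=89 cr=89 sum_balances=44
After txn 6: dr=300 cr=300 sum_balances=44
After txn 7: dr=219 cr=219 sum_balances=44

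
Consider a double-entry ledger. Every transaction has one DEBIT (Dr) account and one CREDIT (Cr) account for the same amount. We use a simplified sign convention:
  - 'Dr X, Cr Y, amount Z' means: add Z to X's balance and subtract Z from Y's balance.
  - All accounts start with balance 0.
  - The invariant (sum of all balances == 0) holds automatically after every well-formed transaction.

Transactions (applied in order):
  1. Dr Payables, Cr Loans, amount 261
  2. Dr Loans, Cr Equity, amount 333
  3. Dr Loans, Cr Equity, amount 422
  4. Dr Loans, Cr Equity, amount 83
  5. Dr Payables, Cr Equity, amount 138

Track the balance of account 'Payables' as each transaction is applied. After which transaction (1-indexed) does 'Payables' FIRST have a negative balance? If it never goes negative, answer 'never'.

Answer: never

Derivation:
After txn 1: Payables=261
After txn 2: Payables=261
After txn 3: Payables=261
After txn 4: Payables=261
After txn 5: Payables=399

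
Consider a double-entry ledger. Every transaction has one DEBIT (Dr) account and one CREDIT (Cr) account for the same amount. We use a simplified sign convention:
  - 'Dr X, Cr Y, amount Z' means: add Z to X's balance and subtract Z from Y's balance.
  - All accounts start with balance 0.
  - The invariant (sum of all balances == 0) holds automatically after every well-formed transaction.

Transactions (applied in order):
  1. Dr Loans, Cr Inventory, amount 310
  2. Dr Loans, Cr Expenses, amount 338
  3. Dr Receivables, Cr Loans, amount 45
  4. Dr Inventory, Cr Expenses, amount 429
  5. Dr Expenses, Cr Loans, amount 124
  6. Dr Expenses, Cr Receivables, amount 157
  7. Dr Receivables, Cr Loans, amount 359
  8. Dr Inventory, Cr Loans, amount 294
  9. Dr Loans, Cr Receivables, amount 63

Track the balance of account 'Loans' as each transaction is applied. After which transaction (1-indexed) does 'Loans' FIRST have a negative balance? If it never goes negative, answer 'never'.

Answer: 8

Derivation:
After txn 1: Loans=310
After txn 2: Loans=648
After txn 3: Loans=603
After txn 4: Loans=603
After txn 5: Loans=479
After txn 6: Loans=479
After txn 7: Loans=120
After txn 8: Loans=-174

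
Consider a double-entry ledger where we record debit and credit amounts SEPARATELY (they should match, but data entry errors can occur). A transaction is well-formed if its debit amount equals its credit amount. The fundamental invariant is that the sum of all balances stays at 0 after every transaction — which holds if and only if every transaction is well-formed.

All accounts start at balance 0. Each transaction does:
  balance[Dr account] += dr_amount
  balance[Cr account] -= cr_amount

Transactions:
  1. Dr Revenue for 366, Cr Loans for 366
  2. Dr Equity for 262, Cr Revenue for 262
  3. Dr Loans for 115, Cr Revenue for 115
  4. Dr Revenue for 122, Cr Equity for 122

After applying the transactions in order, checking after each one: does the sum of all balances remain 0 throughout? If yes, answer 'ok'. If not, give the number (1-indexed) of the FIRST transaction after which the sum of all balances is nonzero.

After txn 1: dr=366 cr=366 sum_balances=0
After txn 2: dr=262 cr=262 sum_balances=0
After txn 3: dr=115 cr=115 sum_balances=0
After txn 4: dr=122 cr=122 sum_balances=0

Answer: ok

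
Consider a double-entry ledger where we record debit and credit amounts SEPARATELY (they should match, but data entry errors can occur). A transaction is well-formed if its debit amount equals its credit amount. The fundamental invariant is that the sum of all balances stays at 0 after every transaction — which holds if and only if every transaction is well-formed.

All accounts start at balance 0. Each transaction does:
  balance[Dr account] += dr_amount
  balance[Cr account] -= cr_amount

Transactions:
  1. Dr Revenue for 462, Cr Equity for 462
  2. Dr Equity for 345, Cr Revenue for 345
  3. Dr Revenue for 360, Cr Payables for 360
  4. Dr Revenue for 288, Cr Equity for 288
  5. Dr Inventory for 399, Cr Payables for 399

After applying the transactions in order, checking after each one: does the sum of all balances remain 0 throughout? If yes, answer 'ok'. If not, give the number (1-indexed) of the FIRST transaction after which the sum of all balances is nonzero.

After txn 1: dr=462 cr=462 sum_balances=0
After txn 2: dr=345 cr=345 sum_balances=0
After txn 3: dr=360 cr=360 sum_balances=0
After txn 4: dr=288 cr=288 sum_balances=0
After txn 5: dr=399 cr=399 sum_balances=0

Answer: ok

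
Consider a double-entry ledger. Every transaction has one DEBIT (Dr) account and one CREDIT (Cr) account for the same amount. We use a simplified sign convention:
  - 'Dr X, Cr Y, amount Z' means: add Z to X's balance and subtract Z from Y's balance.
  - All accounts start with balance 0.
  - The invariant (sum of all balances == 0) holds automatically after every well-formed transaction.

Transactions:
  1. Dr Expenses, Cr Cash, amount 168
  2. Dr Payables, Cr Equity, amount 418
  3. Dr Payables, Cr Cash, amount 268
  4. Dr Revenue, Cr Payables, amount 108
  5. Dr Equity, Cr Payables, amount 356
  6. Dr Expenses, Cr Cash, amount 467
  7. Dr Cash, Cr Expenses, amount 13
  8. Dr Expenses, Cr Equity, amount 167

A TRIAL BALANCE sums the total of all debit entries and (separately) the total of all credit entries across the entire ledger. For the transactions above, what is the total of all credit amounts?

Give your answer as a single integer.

Answer: 1965

Derivation:
Txn 1: credit+=168
Txn 2: credit+=418
Txn 3: credit+=268
Txn 4: credit+=108
Txn 5: credit+=356
Txn 6: credit+=467
Txn 7: credit+=13
Txn 8: credit+=167
Total credits = 1965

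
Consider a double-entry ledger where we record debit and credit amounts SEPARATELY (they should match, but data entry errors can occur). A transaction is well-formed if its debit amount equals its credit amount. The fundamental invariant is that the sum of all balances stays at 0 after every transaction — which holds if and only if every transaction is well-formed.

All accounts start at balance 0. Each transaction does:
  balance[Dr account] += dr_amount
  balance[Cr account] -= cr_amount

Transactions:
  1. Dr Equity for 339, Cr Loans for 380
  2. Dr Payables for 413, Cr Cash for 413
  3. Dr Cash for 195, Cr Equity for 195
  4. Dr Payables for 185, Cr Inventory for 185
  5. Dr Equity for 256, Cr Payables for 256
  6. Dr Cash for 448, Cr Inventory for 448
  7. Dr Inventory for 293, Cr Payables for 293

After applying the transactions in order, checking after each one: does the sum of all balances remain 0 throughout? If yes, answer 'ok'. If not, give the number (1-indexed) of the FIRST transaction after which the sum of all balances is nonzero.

After txn 1: dr=339 cr=380 sum_balances=-41
After txn 2: dr=413 cr=413 sum_balances=-41
After txn 3: dr=195 cr=195 sum_balances=-41
After txn 4: dr=185 cr=185 sum_balances=-41
After txn 5: dr=256 cr=256 sum_balances=-41
After txn 6: dr=448 cr=448 sum_balances=-41
After txn 7: dr=293 cr=293 sum_balances=-41

Answer: 1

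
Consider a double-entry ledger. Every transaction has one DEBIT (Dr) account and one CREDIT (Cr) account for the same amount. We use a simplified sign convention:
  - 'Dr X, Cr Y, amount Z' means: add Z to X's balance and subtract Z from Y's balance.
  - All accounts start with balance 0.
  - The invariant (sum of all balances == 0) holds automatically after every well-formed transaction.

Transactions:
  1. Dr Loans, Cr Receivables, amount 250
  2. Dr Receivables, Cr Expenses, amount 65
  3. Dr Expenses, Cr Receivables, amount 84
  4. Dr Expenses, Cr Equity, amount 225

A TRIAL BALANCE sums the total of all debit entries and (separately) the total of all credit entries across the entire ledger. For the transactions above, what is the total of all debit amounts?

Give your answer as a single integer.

Txn 1: debit+=250
Txn 2: debit+=65
Txn 3: debit+=84
Txn 4: debit+=225
Total debits = 624

Answer: 624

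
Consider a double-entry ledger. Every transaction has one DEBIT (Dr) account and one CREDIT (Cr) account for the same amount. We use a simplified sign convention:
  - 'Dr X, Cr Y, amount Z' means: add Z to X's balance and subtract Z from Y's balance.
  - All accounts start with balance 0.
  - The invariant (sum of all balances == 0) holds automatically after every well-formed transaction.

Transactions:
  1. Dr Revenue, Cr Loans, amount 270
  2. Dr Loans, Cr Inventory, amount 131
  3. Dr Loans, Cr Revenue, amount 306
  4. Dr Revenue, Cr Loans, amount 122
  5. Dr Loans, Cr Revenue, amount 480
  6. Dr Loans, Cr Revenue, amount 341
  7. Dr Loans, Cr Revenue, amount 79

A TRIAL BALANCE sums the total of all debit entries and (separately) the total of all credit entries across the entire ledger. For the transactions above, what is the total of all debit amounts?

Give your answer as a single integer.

Answer: 1729

Derivation:
Txn 1: debit+=270
Txn 2: debit+=131
Txn 3: debit+=306
Txn 4: debit+=122
Txn 5: debit+=480
Txn 6: debit+=341
Txn 7: debit+=79
Total debits = 1729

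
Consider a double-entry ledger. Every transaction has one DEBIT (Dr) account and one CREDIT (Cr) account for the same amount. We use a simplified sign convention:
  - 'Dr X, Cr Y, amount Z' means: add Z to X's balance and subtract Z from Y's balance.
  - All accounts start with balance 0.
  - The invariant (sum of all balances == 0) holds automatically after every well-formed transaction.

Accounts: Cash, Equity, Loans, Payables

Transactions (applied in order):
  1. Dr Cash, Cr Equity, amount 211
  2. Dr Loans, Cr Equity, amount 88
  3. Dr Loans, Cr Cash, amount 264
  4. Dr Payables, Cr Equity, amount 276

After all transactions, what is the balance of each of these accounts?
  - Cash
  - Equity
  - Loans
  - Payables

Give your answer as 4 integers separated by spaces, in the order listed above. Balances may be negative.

Answer: -53 -575 352 276

Derivation:
After txn 1 (Dr Cash, Cr Equity, amount 211): Cash=211 Equity=-211
After txn 2 (Dr Loans, Cr Equity, amount 88): Cash=211 Equity=-299 Loans=88
After txn 3 (Dr Loans, Cr Cash, amount 264): Cash=-53 Equity=-299 Loans=352
After txn 4 (Dr Payables, Cr Equity, amount 276): Cash=-53 Equity=-575 Loans=352 Payables=276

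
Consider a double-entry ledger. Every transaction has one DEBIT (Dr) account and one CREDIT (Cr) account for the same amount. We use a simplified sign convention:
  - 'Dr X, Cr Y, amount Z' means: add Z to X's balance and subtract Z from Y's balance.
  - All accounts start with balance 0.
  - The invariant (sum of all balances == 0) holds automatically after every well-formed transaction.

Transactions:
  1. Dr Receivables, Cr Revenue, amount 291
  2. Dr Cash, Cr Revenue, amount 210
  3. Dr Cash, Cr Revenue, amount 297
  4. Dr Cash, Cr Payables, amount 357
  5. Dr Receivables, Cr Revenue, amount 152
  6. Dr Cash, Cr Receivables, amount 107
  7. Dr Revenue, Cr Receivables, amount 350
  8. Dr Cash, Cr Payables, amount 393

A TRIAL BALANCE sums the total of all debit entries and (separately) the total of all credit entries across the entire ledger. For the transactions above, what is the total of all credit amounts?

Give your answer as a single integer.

Txn 1: credit+=291
Txn 2: credit+=210
Txn 3: credit+=297
Txn 4: credit+=357
Txn 5: credit+=152
Txn 6: credit+=107
Txn 7: credit+=350
Txn 8: credit+=393
Total credits = 2157

Answer: 2157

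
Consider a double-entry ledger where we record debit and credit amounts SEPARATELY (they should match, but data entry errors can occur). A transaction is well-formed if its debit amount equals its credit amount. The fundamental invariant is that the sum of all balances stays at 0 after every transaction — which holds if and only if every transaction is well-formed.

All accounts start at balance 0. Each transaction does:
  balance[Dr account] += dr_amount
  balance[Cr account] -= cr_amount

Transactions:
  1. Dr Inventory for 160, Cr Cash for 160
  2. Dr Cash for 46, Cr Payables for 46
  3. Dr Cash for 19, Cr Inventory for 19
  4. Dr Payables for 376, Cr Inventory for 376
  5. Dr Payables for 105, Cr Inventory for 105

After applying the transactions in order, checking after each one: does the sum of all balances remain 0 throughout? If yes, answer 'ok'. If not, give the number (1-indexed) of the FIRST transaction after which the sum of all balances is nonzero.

Answer: ok

Derivation:
After txn 1: dr=160 cr=160 sum_balances=0
After txn 2: dr=46 cr=46 sum_balances=0
After txn 3: dr=19 cr=19 sum_balances=0
After txn 4: dr=376 cr=376 sum_balances=0
After txn 5: dr=105 cr=105 sum_balances=0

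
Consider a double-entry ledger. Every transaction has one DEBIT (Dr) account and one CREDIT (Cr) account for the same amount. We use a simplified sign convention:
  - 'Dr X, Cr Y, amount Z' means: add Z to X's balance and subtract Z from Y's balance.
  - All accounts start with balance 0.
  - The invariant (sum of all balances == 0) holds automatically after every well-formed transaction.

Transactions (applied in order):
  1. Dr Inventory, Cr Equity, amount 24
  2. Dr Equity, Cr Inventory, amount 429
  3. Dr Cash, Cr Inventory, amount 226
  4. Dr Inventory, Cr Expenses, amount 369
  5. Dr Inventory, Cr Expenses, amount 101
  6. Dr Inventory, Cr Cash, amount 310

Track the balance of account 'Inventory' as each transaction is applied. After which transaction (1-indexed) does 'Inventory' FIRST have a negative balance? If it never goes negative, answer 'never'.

After txn 1: Inventory=24
After txn 2: Inventory=-405

Answer: 2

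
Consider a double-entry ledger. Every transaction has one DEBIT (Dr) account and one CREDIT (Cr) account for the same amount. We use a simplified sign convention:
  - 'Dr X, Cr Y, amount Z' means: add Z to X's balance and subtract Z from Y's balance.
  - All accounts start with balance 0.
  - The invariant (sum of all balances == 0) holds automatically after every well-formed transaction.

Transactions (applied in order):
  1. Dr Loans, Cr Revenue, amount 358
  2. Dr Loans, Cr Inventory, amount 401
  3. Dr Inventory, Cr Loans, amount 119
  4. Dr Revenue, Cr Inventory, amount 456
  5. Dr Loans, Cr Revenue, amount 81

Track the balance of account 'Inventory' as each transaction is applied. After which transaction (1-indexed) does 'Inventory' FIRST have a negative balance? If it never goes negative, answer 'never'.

After txn 1: Inventory=0
After txn 2: Inventory=-401

Answer: 2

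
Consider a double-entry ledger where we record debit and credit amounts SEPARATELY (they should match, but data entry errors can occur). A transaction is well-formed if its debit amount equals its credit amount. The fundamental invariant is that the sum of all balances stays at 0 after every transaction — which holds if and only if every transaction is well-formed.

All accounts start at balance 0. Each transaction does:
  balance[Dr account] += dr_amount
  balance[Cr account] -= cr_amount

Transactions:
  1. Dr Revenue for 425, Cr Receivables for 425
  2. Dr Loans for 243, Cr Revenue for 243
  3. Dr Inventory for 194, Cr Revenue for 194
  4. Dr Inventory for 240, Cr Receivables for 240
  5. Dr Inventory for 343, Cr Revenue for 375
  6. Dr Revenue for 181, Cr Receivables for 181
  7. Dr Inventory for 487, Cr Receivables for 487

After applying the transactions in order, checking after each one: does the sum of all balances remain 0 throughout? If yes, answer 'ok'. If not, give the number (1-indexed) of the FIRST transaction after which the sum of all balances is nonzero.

After txn 1: dr=425 cr=425 sum_balances=0
After txn 2: dr=243 cr=243 sum_balances=0
After txn 3: dr=194 cr=194 sum_balances=0
After txn 4: dr=240 cr=240 sum_balances=0
After txn 5: dr=343 cr=375 sum_balances=-32
After txn 6: dr=181 cr=181 sum_balances=-32
After txn 7: dr=487 cr=487 sum_balances=-32

Answer: 5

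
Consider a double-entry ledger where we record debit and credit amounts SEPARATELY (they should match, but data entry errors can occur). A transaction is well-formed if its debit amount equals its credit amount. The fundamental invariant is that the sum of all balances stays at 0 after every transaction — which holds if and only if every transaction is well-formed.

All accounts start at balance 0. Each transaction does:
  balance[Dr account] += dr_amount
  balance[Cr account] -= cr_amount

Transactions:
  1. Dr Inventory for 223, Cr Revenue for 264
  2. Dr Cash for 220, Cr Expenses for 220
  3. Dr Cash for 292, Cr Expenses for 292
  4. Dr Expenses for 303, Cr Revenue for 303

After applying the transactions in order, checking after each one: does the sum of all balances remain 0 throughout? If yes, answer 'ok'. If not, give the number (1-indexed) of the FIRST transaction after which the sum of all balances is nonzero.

After txn 1: dr=223 cr=264 sum_balances=-41
After txn 2: dr=220 cr=220 sum_balances=-41
After txn 3: dr=292 cr=292 sum_balances=-41
After txn 4: dr=303 cr=303 sum_balances=-41

Answer: 1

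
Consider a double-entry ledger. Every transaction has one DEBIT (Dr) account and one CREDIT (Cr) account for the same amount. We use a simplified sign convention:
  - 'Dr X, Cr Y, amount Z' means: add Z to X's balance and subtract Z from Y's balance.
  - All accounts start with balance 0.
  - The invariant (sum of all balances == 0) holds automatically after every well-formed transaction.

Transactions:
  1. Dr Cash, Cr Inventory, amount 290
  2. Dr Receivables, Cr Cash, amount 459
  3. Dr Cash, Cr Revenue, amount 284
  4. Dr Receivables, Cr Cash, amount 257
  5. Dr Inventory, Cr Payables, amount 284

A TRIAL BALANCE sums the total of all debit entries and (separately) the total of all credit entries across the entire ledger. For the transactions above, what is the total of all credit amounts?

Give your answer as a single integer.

Answer: 1574

Derivation:
Txn 1: credit+=290
Txn 2: credit+=459
Txn 3: credit+=284
Txn 4: credit+=257
Txn 5: credit+=284
Total credits = 1574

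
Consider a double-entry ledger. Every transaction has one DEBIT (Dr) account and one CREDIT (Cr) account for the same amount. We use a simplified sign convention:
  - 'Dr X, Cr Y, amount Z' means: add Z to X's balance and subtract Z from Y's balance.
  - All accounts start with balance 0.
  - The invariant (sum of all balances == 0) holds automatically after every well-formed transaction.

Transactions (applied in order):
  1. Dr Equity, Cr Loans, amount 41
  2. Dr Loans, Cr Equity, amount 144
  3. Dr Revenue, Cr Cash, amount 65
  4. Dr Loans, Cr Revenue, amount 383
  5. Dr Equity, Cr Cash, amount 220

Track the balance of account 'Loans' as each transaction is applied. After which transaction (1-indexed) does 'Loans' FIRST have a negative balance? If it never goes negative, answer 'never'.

After txn 1: Loans=-41

Answer: 1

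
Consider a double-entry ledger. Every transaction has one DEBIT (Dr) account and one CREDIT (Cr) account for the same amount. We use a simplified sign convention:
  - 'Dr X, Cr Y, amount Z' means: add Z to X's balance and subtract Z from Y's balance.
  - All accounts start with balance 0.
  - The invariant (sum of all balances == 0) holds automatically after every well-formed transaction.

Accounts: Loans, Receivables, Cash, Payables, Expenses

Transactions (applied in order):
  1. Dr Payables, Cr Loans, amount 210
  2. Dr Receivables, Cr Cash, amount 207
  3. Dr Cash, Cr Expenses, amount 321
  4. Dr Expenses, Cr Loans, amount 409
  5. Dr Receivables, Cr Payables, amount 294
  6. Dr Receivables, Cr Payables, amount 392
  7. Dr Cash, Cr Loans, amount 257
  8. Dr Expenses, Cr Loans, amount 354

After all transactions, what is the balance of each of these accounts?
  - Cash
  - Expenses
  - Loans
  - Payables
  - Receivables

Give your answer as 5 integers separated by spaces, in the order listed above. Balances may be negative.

Answer: 371 442 -1230 -476 893

Derivation:
After txn 1 (Dr Payables, Cr Loans, amount 210): Loans=-210 Payables=210
After txn 2 (Dr Receivables, Cr Cash, amount 207): Cash=-207 Loans=-210 Payables=210 Receivables=207
After txn 3 (Dr Cash, Cr Expenses, amount 321): Cash=114 Expenses=-321 Loans=-210 Payables=210 Receivables=207
After txn 4 (Dr Expenses, Cr Loans, amount 409): Cash=114 Expenses=88 Loans=-619 Payables=210 Receivables=207
After txn 5 (Dr Receivables, Cr Payables, amount 294): Cash=114 Expenses=88 Loans=-619 Payables=-84 Receivables=501
After txn 6 (Dr Receivables, Cr Payables, amount 392): Cash=114 Expenses=88 Loans=-619 Payables=-476 Receivables=893
After txn 7 (Dr Cash, Cr Loans, amount 257): Cash=371 Expenses=88 Loans=-876 Payables=-476 Receivables=893
After txn 8 (Dr Expenses, Cr Loans, amount 354): Cash=371 Expenses=442 Loans=-1230 Payables=-476 Receivables=893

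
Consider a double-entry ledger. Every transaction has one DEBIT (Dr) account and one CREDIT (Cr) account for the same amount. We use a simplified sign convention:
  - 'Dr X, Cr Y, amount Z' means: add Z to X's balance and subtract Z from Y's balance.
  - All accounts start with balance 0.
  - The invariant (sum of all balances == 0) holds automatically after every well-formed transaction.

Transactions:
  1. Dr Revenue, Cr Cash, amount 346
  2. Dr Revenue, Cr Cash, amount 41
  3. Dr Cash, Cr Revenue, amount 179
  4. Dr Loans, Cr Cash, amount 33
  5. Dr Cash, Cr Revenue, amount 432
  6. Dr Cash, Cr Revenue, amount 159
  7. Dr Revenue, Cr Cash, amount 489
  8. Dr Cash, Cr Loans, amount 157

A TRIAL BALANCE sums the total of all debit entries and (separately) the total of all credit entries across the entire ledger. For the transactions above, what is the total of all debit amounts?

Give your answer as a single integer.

Answer: 1836

Derivation:
Txn 1: debit+=346
Txn 2: debit+=41
Txn 3: debit+=179
Txn 4: debit+=33
Txn 5: debit+=432
Txn 6: debit+=159
Txn 7: debit+=489
Txn 8: debit+=157
Total debits = 1836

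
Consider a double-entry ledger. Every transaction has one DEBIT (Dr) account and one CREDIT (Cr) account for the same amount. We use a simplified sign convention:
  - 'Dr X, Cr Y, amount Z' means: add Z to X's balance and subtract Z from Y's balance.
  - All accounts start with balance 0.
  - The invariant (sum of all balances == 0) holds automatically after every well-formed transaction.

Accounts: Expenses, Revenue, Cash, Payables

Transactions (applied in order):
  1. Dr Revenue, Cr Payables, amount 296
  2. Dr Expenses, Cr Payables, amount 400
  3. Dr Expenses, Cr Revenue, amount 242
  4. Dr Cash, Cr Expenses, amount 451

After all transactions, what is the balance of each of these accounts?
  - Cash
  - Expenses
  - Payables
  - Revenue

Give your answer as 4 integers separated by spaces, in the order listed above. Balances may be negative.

Answer: 451 191 -696 54

Derivation:
After txn 1 (Dr Revenue, Cr Payables, amount 296): Payables=-296 Revenue=296
After txn 2 (Dr Expenses, Cr Payables, amount 400): Expenses=400 Payables=-696 Revenue=296
After txn 3 (Dr Expenses, Cr Revenue, amount 242): Expenses=642 Payables=-696 Revenue=54
After txn 4 (Dr Cash, Cr Expenses, amount 451): Cash=451 Expenses=191 Payables=-696 Revenue=54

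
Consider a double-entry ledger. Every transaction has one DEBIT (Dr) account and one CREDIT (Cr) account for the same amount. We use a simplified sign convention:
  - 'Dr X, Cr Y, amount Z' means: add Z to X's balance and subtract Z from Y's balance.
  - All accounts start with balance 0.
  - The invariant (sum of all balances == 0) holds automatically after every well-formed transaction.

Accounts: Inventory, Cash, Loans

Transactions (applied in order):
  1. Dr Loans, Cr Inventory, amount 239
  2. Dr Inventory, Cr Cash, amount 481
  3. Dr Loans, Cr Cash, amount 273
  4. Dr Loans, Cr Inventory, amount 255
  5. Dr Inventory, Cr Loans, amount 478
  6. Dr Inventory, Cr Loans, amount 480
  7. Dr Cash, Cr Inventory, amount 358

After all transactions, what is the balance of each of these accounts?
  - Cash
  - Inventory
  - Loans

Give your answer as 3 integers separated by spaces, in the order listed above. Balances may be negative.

After txn 1 (Dr Loans, Cr Inventory, amount 239): Inventory=-239 Loans=239
After txn 2 (Dr Inventory, Cr Cash, amount 481): Cash=-481 Inventory=242 Loans=239
After txn 3 (Dr Loans, Cr Cash, amount 273): Cash=-754 Inventory=242 Loans=512
After txn 4 (Dr Loans, Cr Inventory, amount 255): Cash=-754 Inventory=-13 Loans=767
After txn 5 (Dr Inventory, Cr Loans, amount 478): Cash=-754 Inventory=465 Loans=289
After txn 6 (Dr Inventory, Cr Loans, amount 480): Cash=-754 Inventory=945 Loans=-191
After txn 7 (Dr Cash, Cr Inventory, amount 358): Cash=-396 Inventory=587 Loans=-191

Answer: -396 587 -191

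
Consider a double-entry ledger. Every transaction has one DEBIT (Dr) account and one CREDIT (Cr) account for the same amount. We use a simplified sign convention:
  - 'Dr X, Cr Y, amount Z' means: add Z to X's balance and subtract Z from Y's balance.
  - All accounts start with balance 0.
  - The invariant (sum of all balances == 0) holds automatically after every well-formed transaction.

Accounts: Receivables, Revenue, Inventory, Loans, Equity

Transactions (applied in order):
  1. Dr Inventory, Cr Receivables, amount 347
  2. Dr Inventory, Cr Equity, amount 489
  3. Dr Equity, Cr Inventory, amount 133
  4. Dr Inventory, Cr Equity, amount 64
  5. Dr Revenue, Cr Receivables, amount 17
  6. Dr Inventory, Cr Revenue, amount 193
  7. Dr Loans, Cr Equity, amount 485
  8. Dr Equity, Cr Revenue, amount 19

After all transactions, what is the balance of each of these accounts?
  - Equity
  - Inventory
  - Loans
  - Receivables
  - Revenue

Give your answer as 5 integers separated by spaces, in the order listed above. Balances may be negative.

Answer: -886 960 485 -364 -195

Derivation:
After txn 1 (Dr Inventory, Cr Receivables, amount 347): Inventory=347 Receivables=-347
After txn 2 (Dr Inventory, Cr Equity, amount 489): Equity=-489 Inventory=836 Receivables=-347
After txn 3 (Dr Equity, Cr Inventory, amount 133): Equity=-356 Inventory=703 Receivables=-347
After txn 4 (Dr Inventory, Cr Equity, amount 64): Equity=-420 Inventory=767 Receivables=-347
After txn 5 (Dr Revenue, Cr Receivables, amount 17): Equity=-420 Inventory=767 Receivables=-364 Revenue=17
After txn 6 (Dr Inventory, Cr Revenue, amount 193): Equity=-420 Inventory=960 Receivables=-364 Revenue=-176
After txn 7 (Dr Loans, Cr Equity, amount 485): Equity=-905 Inventory=960 Loans=485 Receivables=-364 Revenue=-176
After txn 8 (Dr Equity, Cr Revenue, amount 19): Equity=-886 Inventory=960 Loans=485 Receivables=-364 Revenue=-195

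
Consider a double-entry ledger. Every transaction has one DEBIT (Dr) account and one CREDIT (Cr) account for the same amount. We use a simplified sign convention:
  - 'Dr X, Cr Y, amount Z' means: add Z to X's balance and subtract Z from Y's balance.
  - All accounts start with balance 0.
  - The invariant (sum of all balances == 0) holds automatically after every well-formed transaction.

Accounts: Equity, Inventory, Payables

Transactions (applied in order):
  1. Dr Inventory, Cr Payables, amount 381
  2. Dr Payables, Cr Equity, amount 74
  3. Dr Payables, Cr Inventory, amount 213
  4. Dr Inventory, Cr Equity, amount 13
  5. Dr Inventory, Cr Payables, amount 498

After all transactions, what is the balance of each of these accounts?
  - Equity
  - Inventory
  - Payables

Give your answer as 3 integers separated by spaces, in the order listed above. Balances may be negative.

Answer: -87 679 -592

Derivation:
After txn 1 (Dr Inventory, Cr Payables, amount 381): Inventory=381 Payables=-381
After txn 2 (Dr Payables, Cr Equity, amount 74): Equity=-74 Inventory=381 Payables=-307
After txn 3 (Dr Payables, Cr Inventory, amount 213): Equity=-74 Inventory=168 Payables=-94
After txn 4 (Dr Inventory, Cr Equity, amount 13): Equity=-87 Inventory=181 Payables=-94
After txn 5 (Dr Inventory, Cr Payables, amount 498): Equity=-87 Inventory=679 Payables=-592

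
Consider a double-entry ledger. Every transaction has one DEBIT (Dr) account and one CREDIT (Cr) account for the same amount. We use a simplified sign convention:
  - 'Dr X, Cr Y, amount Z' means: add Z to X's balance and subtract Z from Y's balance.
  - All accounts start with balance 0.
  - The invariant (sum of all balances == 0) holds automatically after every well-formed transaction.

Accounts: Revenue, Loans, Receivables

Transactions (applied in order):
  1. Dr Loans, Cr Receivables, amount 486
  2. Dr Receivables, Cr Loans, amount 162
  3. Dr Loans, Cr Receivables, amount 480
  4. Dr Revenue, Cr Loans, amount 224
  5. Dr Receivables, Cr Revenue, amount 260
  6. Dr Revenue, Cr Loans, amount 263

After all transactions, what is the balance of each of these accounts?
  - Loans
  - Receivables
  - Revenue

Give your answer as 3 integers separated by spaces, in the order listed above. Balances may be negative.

Answer: 317 -544 227

Derivation:
After txn 1 (Dr Loans, Cr Receivables, amount 486): Loans=486 Receivables=-486
After txn 2 (Dr Receivables, Cr Loans, amount 162): Loans=324 Receivables=-324
After txn 3 (Dr Loans, Cr Receivables, amount 480): Loans=804 Receivables=-804
After txn 4 (Dr Revenue, Cr Loans, amount 224): Loans=580 Receivables=-804 Revenue=224
After txn 5 (Dr Receivables, Cr Revenue, amount 260): Loans=580 Receivables=-544 Revenue=-36
After txn 6 (Dr Revenue, Cr Loans, amount 263): Loans=317 Receivables=-544 Revenue=227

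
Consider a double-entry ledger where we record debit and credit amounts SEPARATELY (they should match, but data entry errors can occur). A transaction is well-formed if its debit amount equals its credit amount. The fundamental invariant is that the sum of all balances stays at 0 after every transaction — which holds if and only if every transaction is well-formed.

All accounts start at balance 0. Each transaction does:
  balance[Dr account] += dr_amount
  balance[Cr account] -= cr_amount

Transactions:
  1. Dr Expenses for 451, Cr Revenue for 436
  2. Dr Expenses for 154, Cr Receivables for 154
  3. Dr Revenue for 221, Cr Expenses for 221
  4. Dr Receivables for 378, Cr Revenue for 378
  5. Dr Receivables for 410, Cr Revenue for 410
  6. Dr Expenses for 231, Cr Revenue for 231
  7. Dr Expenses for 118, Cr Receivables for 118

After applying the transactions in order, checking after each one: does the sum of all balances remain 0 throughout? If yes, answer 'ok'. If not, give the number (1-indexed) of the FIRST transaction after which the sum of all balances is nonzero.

After txn 1: dr=451 cr=436 sum_balances=15
After txn 2: dr=154 cr=154 sum_balances=15
After txn 3: dr=221 cr=221 sum_balances=15
After txn 4: dr=378 cr=378 sum_balances=15
After txn 5: dr=410 cr=410 sum_balances=15
After txn 6: dr=231 cr=231 sum_balances=15
After txn 7: dr=118 cr=118 sum_balances=15

Answer: 1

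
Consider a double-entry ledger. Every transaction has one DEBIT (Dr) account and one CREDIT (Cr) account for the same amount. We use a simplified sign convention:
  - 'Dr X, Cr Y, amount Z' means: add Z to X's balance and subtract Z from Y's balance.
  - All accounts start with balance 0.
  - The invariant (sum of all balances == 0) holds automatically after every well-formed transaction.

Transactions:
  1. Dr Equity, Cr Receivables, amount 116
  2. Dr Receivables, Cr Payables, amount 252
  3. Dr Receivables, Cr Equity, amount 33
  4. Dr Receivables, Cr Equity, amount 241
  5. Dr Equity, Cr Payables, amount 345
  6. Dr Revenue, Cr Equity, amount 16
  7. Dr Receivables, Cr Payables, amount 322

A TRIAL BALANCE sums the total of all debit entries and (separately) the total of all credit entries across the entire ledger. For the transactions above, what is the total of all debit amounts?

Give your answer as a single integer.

Answer: 1325

Derivation:
Txn 1: debit+=116
Txn 2: debit+=252
Txn 3: debit+=33
Txn 4: debit+=241
Txn 5: debit+=345
Txn 6: debit+=16
Txn 7: debit+=322
Total debits = 1325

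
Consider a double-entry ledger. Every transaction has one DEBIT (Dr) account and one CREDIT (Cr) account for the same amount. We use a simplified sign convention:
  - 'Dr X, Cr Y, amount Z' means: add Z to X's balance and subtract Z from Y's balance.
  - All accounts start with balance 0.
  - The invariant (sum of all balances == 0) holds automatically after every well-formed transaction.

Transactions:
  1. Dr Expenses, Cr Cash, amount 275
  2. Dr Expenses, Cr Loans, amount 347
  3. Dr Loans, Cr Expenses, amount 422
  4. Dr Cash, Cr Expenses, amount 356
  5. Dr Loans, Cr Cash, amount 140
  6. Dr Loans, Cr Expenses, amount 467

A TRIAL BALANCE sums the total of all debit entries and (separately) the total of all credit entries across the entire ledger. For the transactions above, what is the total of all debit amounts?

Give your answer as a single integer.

Txn 1: debit+=275
Txn 2: debit+=347
Txn 3: debit+=422
Txn 4: debit+=356
Txn 5: debit+=140
Txn 6: debit+=467
Total debits = 2007

Answer: 2007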